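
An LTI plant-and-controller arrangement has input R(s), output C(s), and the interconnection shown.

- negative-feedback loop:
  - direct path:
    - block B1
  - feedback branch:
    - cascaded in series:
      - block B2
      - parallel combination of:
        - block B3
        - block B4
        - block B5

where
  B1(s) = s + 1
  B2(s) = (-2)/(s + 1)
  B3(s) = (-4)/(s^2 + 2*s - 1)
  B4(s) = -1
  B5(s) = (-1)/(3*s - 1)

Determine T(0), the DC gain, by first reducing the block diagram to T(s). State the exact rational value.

Step 1. parallel reduction of B3, B4, B5 -> (-3*s^3 - 6*s^2 - 9*s + 4)/(3*s^3 + 5*s^2 - 5*s + 1)
Step 2. combine B2, (B3+B4+B5) in series -> (6*s^3 + 12*s^2 + 18*s - 8)/(3*s^4 + 8*s^3 - 4*s + 1)
Step 3. close the feedback loop around B1, (B2*(B3+B4+B5)) -> (3*s^4 + 8*s^3 - 4*s + 1)/(9*s^3 + 17*s^2 + 13*s - 7)
The step-3 result is T(s). Setting s = 0: T(0) = 1/(-7) = -1/7.

Therefore the answer is -1/7.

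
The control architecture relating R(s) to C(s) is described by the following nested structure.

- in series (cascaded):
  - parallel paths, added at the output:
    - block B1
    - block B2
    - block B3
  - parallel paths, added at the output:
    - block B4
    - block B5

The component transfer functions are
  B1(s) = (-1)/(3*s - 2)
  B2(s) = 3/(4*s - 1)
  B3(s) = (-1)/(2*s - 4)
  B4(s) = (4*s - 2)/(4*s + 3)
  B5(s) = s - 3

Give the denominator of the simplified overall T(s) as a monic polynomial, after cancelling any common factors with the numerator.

Answer: s^4 - 13*s^3/6 - 3*s^2/16 + 7*s/6 - 1/4

Working:
1. combine B1, B2, B3 in parallel; result (-2*s^2 - 19*s + 18)/(24*s^3 - 70*s^2 + 48*s - 8)
2. reduce the parallel group B4, B5; result (4*s^2 - 5*s - 11)/(4*s + 3)
3. reduce the series chain (B1+B2+B3), (B4+B5); result (-8*s^4 - 66*s^3 + 189*s^2 + 119*s - 198)/(96*s^4 - 208*s^3 - 18*s^2 + 112*s - 24)
The result of step 3 is T(s) in lowest terms. Its denominator has leading coefficient 96; dividing the denominator through by 96 makes it monic.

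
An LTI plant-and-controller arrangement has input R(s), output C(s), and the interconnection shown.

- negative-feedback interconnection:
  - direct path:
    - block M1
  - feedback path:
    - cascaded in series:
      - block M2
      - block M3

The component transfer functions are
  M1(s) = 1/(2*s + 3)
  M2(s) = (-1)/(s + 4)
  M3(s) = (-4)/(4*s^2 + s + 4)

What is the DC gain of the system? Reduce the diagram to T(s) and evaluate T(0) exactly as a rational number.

1. reduce the series chain M2, M3 -> 4/(4*s^3 + 17*s^2 + 8*s + 16)
2. collapse the loop (M1 forward, (M2*M3) return) -> (4*s^3 + 17*s^2 + 8*s + 16)/(8*s^4 + 46*s^3 + 67*s^2 + 56*s + 52)
Evaluating the step-2 result (the overall T(s)) at s = 0 gives T(0) = 16/52 = 4/13.

Final answer: 4/13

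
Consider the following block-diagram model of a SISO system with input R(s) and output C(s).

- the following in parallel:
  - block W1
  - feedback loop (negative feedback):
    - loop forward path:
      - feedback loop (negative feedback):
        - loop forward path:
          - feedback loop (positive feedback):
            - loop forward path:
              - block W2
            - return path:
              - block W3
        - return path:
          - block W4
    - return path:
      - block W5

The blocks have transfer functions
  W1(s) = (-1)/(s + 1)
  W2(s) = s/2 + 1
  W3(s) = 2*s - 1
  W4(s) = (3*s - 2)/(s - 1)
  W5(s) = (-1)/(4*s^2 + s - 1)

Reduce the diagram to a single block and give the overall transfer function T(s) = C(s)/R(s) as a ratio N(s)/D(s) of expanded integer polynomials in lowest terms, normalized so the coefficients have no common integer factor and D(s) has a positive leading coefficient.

Answer: (-12*s^5 - 3*s^4 + 51*s^3 - 13*s^2 - 19*s + 8)/(8*s^6 + 2*s^5 - 54*s^4 - 24*s^3 + 44*s^2 + 10*s - 10)

Working:
1. collapse the loop (W2 forward, W3 return) gives (-s - 2)/(2*s^2 + 3*s - 4)
2. feedback reduction of [W2/(1-W2*W3)], W4 gives (-s^2 - s + 2)/(2*s^3 - 2*s^2 - 11*s + 8)
3. feedback reduction of [[W2/(1-W2*W3)]/(1+[W2/(1-W2*W3)]*W4)], W5 gives (-4*s^4 - 5*s^3 + 8*s^2 + 3*s - 2)/(8*s^5 - 6*s^4 - 48*s^3 + 24*s^2 + 20*s - 10)
4. add W1, [[[W2/(1-W2*W3)]/(1+[W2/(1-W2*W3)]*W4)]/(1+[[W2/(1-W2*W3)]/(1+[W2/(1-W2*W3)]*W4)]*W5)] (parallel): this yields T(s), and no further normalization is needed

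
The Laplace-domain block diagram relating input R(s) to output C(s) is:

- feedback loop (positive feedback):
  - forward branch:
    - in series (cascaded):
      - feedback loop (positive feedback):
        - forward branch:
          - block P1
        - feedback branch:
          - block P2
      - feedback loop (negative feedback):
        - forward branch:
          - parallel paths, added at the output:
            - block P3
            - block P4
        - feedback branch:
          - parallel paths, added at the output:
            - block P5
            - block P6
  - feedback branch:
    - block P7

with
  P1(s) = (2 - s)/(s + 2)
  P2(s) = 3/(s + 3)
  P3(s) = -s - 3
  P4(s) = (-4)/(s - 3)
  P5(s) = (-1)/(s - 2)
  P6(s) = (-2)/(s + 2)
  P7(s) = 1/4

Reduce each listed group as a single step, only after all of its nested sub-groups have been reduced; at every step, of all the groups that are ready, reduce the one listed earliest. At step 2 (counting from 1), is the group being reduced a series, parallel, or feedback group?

(1) apply the feedback formula to P1, P2
(2) parallel reduction of P3, P4
(3) parallel reduction of P5, P6
(4) collapse the loop ((P3+P4) forward, (P5+P6) return)
(5) series reduction of [P1/(1-P1*P2)], [(P3+P4)/(1+(P3+P4)*(P5+P6))]
(6) close the feedback loop around ([P1/(1-P1*P2)]*[(P3+P4)/(1+(P3+P4)*(P5+P6))]), P7
So the answer for step 2 is parallel.

Therefore the answer is parallel.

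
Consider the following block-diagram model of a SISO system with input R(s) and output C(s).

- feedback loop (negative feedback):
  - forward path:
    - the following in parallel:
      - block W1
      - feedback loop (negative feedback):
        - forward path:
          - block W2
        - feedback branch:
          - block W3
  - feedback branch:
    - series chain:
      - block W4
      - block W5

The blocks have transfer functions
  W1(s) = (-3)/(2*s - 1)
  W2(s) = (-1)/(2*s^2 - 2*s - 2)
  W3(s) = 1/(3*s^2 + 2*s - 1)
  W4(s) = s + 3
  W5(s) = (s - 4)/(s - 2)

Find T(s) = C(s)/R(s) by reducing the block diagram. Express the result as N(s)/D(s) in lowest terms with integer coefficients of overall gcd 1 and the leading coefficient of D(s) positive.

First reduce the diagram to T(s).

Step 1: collapse the loop (W2 forward, W3 return) -> (-3*s^2 - 2*s + 1)/(6*s^4 - 2*s^3 - 12*s^2 - 2*s + 1)
Step 2: add W1, [W2/(1+W2*W3)] (parallel) -> (-18*s^4 + 35*s^2 + 10*s - 4)/(12*s^5 - 10*s^4 - 22*s^3 + 8*s^2 + 4*s - 1)
Step 3: series reduction of W4, W5 -> (s^2 - s - 12)/(s - 2)
Step 4: feedback reduction of (W1+[W2/(1+W2*W3)]), (W4*W5); the result is T(s) itself (integer coefficients, no common factor, positive leading denominator coefficient)

Answer: (18*s^5 - 36*s^4 - 35*s^3 + 60*s^2 + 24*s - 8)/(6*s^6 + 16*s^5 - 249*s^4 - 27*s^3 + 446*s^2 + 125*s - 50)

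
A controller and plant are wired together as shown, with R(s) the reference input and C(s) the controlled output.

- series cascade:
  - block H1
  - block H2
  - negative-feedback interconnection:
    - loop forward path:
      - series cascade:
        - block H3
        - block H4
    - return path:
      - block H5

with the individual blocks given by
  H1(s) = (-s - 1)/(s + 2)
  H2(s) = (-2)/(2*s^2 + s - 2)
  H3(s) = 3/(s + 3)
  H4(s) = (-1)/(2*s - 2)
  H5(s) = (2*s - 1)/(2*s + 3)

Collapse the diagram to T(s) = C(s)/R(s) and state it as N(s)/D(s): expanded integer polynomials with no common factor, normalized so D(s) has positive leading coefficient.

[1] combine H3, H4 in series; result (-3)/(2*s^2 + 4*s - 6)
[2] apply the feedback formula to (H3*H4), H5; result (-6*s - 9)/(4*s^3 + 14*s^2 - 6*s - 15)
[3] combine H1, H2, [(H3*H4)/(1+(H3*H4)*H5)] in series, giving the overall T(s)

Answer: (-12*s^2 - 30*s - 18)/(8*s^6 + 48*s^5 + 58*s^4 - 76*s^3 - 131*s^2 + 24*s + 60)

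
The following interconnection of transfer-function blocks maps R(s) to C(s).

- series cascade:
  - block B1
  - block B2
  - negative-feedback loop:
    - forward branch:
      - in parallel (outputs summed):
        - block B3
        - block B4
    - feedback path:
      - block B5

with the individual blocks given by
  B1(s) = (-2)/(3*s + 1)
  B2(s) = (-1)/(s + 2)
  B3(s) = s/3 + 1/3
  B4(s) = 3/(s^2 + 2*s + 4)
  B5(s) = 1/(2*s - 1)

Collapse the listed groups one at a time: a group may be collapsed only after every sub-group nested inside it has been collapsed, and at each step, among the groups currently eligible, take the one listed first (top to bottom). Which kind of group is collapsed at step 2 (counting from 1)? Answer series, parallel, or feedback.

1. parallel reduction of B3, B4
2. collapse the loop ((B3+B4) forward, B5 return)
3. combine B1, B2, [(B3+B4)/(1+(B3+B4)*B5)] in series
Step 2 collapses a feedback group.

Answer: feedback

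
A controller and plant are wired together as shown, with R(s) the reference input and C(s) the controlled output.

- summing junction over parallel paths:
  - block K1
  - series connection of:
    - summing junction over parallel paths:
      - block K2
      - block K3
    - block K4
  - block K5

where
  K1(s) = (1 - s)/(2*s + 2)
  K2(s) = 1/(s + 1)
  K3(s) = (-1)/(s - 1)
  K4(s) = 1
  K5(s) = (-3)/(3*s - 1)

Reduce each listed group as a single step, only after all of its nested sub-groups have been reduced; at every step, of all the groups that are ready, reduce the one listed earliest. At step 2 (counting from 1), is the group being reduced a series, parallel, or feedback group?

(1) combine K2, K3 in parallel
(2) series reduction of (K2+K3), K4
(3) add K1, ((K2+K3)*K4), K5 (parallel)
At step 2 the group reduced is series.

Final answer: series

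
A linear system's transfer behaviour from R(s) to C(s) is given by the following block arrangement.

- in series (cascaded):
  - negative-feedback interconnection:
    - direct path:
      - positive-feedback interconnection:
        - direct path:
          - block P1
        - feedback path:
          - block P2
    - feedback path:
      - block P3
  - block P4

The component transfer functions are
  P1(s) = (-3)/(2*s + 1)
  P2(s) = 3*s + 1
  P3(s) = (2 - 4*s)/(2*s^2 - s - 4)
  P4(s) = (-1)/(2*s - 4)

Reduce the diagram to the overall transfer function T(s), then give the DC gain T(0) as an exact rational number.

Step 1. collapse the loop (P1 forward, P2 return) = (-3)/(11*s + 4)
Step 2. close the feedback loop around [P1/(1-P1*P2)], P3 = (-6*s^2 + 3*s + 12)/(22*s^3 - 3*s^2 - 36*s - 22)
Step 3. reduce the series chain [[P1/(1-P1*P2)]/(1+[P1/(1-P1*P2)]*P3)], P4 = (6*s^2 - 3*s - 12)/(44*s^4 - 94*s^3 - 60*s^2 + 100*s + 88)
Step 3 gives the overall T(s). Then T(0) = -12/88 = -3/22.

Therefore the answer is -3/22.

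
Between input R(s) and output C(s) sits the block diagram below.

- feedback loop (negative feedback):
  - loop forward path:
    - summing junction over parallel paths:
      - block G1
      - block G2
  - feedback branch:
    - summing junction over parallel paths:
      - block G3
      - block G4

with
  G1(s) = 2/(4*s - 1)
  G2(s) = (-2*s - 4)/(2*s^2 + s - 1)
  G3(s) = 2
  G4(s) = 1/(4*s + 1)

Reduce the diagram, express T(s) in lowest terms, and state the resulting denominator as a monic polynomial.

[1] reduce the parallel group G1, G2 = (-4*s^2 - 12*s + 2)/(8*s^3 + 2*s^2 - 5*s + 1)
[2] add G3, G4 (parallel) = (8*s + 3)/(4*s + 1)
[3] close the feedback loop around (G1+G2), (G3+G4) = (-16*s^3 - 52*s^2 - 4*s + 2)/(32*s^4 - 16*s^3 - 126*s^2 - 21*s + 7)
The result of step 3 is T(s) in lowest terms. Its denominator has leading coefficient 32; dividing the denominator through by 32 makes it monic.

Therefore the answer is s^4 - s^3/2 - 63*s^2/16 - 21*s/32 + 7/32.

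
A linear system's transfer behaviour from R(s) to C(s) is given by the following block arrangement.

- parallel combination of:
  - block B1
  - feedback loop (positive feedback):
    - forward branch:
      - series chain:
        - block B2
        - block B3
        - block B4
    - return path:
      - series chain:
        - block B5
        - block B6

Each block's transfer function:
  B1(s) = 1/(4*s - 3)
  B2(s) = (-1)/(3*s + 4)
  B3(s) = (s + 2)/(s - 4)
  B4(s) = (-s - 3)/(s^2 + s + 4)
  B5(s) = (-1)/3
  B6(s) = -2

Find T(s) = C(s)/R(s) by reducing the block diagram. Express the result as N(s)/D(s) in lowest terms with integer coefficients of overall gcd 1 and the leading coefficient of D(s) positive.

1. cascade B2, B3, B4, giving (s^2 + 5*s + 6)/(3*s^4 - 5*s^3 - 12*s^2 - 48*s - 64)
2. multiply B5, B6 (series), giving 2/3
3. reduce the feedback loop with forward (B2*B3*B4) and return (B5*B6), giving (3*s^2 + 15*s + 18)/(9*s^4 - 15*s^3 - 38*s^2 - 154*s - 204)
4. combine B1, [(B2*B3*B4)/(1-(B2*B3*B4)*(B5*B6))] in parallel, giving the overall T(s)

Therefore the answer is (9*s^4 - 3*s^3 + 13*s^2 - 127*s - 258)/(36*s^5 - 87*s^4 - 107*s^3 - 502*s^2 - 354*s + 612).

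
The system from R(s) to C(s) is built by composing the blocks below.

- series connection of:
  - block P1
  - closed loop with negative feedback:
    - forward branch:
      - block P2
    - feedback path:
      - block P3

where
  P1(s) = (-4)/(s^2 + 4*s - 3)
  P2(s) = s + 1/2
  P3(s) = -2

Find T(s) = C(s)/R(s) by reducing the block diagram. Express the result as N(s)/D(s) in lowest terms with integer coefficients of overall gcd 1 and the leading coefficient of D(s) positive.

First reduce the diagram to T(s).

Step 1 - collapse the loop (P2 forward, P3 return), giving (-2*s - 1)/(4*s)
Step 2 - series reduction of P1, [P2/(1+P2*P3)] - this is the overall T(s), already in the required normalized form

Answer: (2*s + 1)/(s^3 + 4*s^2 - 3*s)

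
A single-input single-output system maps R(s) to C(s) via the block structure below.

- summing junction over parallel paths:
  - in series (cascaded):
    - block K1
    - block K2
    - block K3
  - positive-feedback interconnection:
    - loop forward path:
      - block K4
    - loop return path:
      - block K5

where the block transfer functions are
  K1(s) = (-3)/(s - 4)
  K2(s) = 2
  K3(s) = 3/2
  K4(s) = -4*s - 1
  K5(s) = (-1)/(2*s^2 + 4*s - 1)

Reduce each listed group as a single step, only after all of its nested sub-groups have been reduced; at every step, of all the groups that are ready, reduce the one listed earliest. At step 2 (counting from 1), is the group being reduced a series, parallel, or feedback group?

Step 1 - series reduction of K1, K2, K3
Step 2 - collapse the loop (K4 forward, K5 return)
Step 3 - parallel reduction of (K1*K2*K3), [K4/(1-K4*K5)]
The group at step 2 is a feedback group.

Final answer: feedback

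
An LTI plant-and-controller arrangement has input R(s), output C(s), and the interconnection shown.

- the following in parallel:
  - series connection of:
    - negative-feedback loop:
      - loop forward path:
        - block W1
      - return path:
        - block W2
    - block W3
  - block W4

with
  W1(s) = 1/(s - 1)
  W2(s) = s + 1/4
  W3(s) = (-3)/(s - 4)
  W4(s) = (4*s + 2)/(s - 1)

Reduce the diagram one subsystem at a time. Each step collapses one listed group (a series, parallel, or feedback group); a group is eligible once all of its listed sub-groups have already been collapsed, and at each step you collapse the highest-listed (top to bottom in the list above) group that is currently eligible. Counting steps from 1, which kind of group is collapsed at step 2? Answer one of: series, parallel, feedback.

Answer: series

Working:
Step 1: feedback reduction of W1, W2
Step 2: reduce the series chain [W1/(1+W1*W2)], W3
Step 3: sum the parallel branches ([W1/(1+W1*W2)]*W3), W4
Step 2 collapses a series group.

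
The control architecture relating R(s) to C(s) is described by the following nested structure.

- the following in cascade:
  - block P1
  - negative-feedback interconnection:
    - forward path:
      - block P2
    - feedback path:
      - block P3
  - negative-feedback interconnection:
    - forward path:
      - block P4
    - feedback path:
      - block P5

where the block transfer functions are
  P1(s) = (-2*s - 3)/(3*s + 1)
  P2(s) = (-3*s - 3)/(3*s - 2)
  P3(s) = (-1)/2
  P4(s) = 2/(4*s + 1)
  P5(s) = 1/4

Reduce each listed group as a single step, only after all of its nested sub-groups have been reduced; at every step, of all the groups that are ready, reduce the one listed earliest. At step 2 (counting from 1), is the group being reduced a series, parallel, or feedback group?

(1) apply the feedback formula to P2, P3
(2) feedback reduction of P4, P5
(3) reduce the series chain P1, [P2/(1+P2*P3)], [P4/(1+P4*P5)]
At step 2 the group reduced is feedback.

Answer: feedback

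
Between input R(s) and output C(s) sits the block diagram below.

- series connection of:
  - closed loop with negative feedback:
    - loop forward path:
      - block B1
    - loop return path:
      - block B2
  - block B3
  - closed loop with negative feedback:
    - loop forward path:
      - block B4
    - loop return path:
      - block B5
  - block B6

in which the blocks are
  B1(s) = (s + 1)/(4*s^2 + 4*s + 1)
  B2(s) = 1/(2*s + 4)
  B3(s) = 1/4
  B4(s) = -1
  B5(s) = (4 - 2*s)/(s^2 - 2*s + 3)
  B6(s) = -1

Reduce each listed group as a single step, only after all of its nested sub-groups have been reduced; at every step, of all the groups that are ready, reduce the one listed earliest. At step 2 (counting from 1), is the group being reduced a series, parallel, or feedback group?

Step 1 - collapse the loop (B1 forward, B2 return)
Step 2 - reduce the feedback loop with forward B4 and return B5
Step 3 - combine [B1/(1+B1*B2)], B3, [B4/(1+B4*B5)], B6 in series
Step 2 collapses a feedback group.

Therefore the answer is feedback.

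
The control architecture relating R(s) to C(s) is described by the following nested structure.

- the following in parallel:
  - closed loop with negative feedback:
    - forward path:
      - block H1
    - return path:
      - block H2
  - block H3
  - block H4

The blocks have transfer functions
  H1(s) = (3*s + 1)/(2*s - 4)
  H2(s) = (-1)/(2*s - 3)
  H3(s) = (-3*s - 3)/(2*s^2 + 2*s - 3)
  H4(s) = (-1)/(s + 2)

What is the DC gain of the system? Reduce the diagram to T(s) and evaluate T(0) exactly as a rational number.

(1) reduce the feedback loop with forward H1 and return H2: (6*s^2 - 7*s - 3)/(4*s^2 - 17*s + 11)
(2) add [H1/(1+H1*H2)], H3, H4 (parallel): (12*s^5 + 2*s^4 - s^3 + 59*s^2 - 31*s - 15)/(8*s^5 - 10*s^4 - 76*s^3 + 25*s^2 + 113*s - 66)
The step-2 result is T(s). Setting s = 0: T(0) = -15/(-66) = 5/22.

Hence the answer: 5/22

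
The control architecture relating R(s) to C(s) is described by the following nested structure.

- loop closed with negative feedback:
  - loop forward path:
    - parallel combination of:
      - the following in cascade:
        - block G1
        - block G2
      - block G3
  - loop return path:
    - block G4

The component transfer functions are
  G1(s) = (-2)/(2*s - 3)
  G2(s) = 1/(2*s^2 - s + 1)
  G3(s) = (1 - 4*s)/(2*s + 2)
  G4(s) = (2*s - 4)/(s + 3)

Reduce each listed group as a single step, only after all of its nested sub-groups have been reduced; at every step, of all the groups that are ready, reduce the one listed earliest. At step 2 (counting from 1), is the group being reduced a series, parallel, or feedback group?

Step 1. series reduction of G1, G2
Step 2. reduce the parallel group (G1*G2), G3
Step 3. feedback reduction of ((G1*G2)+G3), G4
At step 2 the group reduced is parallel.

Hence the answer: parallel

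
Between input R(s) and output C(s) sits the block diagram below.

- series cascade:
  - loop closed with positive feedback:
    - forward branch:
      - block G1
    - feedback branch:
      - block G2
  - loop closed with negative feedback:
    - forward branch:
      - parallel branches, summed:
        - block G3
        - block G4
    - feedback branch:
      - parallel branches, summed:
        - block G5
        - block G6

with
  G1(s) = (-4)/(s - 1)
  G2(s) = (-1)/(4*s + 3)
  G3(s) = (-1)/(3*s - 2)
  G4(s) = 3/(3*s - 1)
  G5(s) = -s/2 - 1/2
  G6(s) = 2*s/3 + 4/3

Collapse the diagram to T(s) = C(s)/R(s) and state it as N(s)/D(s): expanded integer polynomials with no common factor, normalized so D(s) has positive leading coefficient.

Reducing step by step:

(1) feedback reduction of G1, G2 gives (-16*s - 12)/(4*s^2 - s - 7)
(2) add G3, G4 (parallel) gives (6*s - 5)/(9*s^2 - 9*s + 2)
(3) combine G5, G6 in parallel gives s/6 + 5/6
(4) feedback reduction of (G3+G4), (G5+G6) gives (36*s - 30)/(60*s^2 - 29*s - 13)
(5) cascade [G1/(1-G1*G2)], [(G3+G4)/(1+(G3+G4)*(G5+G6))]; the result is T(s) itself (integer coefficients, no common factor, positive leading denominator coefficient)

Answer: (-576*s^2 + 48*s + 360)/(240*s^4 - 176*s^3 - 443*s^2 + 216*s + 91)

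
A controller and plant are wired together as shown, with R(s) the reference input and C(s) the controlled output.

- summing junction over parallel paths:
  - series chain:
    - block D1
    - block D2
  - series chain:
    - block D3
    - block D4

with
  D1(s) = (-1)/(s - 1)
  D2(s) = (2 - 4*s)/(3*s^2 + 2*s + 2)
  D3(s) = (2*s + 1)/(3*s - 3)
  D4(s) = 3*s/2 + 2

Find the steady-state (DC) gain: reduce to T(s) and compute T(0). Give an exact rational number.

Reducing step by step:

Step 1. series reduction of D1, D2: (4*s - 2)/(3*s^3 - s^2 - 2)
Step 2. series reduction of D3, D4: (6*s^2 + 11*s + 4)/(6*s - 6)
Step 3. sum the parallel branches (D1*D2), (D3*D4): (18*s^4 + 45*s^3 + 46*s^2 + 54*s - 4)/(18*s^3 - 6*s^2 - 12)
Evaluating the step-3 result (the overall T(s)) at s = 0 gives T(0) = -4/(-12) = 1/3.

Answer: 1/3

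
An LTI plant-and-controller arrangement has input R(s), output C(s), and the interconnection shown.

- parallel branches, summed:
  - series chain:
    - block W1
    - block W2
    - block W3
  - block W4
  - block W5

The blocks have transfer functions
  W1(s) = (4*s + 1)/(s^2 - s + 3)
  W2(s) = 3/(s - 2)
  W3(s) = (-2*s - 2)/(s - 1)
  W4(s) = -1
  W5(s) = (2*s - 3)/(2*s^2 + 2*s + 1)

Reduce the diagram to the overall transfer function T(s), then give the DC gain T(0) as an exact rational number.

Step 1: combine W1, W2, W3 in series gives (-24*s^2 - 30*s - 6)/(s^4 - 4*s^3 + 8*s^2 - 11*s + 6)
Step 2: sum the parallel branches (W1*W2*W3), W4, W5 gives (-2*s^6 + 8*s^5 - 68*s^4 - 70*s^3 - 140*s^2 + 2*s - 30)/(2*s^6 - 6*s^5 + 9*s^4 - 10*s^3 - 2*s^2 + s + 6)
The step-2 result is T(s). Setting s = 0: T(0) = -30/6 = -5.

Answer: -5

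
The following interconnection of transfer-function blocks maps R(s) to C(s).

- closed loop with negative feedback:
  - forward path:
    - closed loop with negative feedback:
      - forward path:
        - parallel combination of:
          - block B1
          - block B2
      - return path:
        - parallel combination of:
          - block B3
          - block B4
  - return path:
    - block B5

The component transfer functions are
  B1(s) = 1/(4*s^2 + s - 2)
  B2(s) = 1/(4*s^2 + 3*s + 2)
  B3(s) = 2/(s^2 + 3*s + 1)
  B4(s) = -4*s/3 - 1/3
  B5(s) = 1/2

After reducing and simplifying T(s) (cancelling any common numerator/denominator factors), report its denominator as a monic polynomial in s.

Step 1. combine B1, B2 in parallel; result (8*s^2 + 4*s)/(16*s^4 + 16*s^3 + 3*s^2 - 4*s - 4)
Step 2. combine B3, B4 in parallel; result (-4*s^3 - 13*s^2 - 7*s + 5)/(3*s^2 + 9*s + 3)
Step 3. reduce the feedback loop with forward (B1+B2) and return (B3+B4); result (24*s^4 + 84*s^3 + 60*s^2 + 12*s)/(48*s^6 + 160*s^5 + 81*s^4 - 45*s^3 - 27*s^2 - 28*s - 12)
Step 4. apply the feedback formula to [(B1+B2)/(1+(B1+B2)*(B3+B4))], B5; result (24*s^4 + 84*s^3 + 60*s^2 + 12*s)/(48*s^6 + 160*s^5 + 93*s^4 - 3*s^3 + 3*s^2 - 22*s - 12)
T(s) is the step-4 result (common factors already cancelled). Leading coefficient of the denominator: 48. Divide through by 48 for the monic polynomial.

Hence the answer: s^6 + 10*s^5/3 + 31*s^4/16 - s^3/16 + s^2/16 - 11*s/24 - 1/4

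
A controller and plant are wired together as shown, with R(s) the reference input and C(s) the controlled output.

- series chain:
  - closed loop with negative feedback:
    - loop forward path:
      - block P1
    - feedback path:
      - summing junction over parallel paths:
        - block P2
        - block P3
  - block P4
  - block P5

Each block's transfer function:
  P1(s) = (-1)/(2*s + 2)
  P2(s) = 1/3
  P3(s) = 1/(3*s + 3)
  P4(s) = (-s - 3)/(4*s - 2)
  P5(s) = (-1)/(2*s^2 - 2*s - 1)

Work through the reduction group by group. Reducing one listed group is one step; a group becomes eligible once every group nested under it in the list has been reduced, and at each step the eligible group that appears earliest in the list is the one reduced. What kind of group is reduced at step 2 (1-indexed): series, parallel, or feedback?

Answer: feedback

Working:
Step 1. add P2, P3 (parallel)
Step 2. feedback reduction of P1, (P2+P3)
Step 3. combine [P1/(1+P1*(P2+P3))], P4, P5 in series
Step 2 collapses a feedback group.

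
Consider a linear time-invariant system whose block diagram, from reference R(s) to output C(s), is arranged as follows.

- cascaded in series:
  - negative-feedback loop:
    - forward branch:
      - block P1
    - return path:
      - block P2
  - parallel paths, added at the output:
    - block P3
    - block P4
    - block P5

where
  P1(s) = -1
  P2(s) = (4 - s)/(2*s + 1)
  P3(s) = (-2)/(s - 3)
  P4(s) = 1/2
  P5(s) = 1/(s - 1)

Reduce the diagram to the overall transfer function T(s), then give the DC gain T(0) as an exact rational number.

Reducing step by step:

Step 1 - close the feedback loop around P1, P2 gives (-2*s - 1)/(3*s - 3)
Step 2 - reduce the parallel group P3, P4, P5 gives (s^2 - 6*s + 1)/(2*s^2 - 8*s + 6)
Step 3 - reduce the series chain [P1/(1+P1*P2)], (P3+P4+P5) gives (-2*s^3 + 11*s^2 + 4*s - 1)/(6*s^3 - 30*s^2 + 42*s - 18)
DC gain: substitute s = 0 into T(s) from step 3: T(0) = -1/(-18) = 1/18.

Answer: 1/18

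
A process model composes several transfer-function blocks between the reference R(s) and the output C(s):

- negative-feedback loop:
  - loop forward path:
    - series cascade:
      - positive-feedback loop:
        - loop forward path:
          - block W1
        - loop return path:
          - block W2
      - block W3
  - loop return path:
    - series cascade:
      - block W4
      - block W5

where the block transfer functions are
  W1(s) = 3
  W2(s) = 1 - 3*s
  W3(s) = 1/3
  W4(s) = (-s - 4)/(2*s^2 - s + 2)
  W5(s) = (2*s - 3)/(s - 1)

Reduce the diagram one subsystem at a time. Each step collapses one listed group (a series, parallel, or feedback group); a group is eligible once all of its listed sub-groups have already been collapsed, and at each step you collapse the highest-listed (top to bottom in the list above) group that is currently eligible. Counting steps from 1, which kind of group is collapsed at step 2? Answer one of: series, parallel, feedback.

[1] reduce the feedback loop with forward W1 and return W2
[2] reduce the series chain [W1/(1-W1*W2)], W3
[3] multiply W4, W5 (series)
[4] reduce the feedback loop with forward ([W1/(1-W1*W2)]*W3) and return (W4*W5)
So the answer for step 2 is series.

Answer: series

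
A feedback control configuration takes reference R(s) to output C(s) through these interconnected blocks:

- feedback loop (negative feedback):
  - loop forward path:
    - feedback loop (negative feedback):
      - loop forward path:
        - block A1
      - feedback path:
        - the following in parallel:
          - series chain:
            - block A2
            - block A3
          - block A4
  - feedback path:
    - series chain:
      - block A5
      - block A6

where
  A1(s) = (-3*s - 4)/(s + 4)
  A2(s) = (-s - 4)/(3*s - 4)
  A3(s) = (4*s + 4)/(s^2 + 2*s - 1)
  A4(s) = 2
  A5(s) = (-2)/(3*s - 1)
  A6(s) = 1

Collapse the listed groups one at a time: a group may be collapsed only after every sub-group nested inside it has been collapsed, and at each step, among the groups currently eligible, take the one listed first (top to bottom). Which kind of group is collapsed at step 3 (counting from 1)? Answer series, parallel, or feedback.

The answer is feedback.

Reasoning:
(1) combine A2, A3 in series
(2) add (A2*A3), A4 (parallel)
(3) close the feedback loop around A1, ((A2*A3)+A4)
(4) series reduction of A5, A6
(5) feedback reduction of [A1/(1+A1*((A2*A3)+A4))], (A5*A6)
So the answer for step 3 is feedback.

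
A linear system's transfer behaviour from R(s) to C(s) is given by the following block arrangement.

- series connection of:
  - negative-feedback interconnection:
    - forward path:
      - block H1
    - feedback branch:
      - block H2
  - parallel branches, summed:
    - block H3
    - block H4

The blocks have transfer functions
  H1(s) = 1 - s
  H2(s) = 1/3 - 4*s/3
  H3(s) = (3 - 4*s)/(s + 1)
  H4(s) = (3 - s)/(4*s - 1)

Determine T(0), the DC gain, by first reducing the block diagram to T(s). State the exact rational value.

First reduce the diagram to T(s).

[1] apply the feedback formula to H1, H2 gives (3 - 3*s)/(4*s^2 - 5*s + 4)
[2] parallel reduction of H3, H4 gives (-17*s^2 + 18*s)/(4*s^2 + 3*s - 1)
[3] series reduction of [H1/(1+H1*H2)], (H3+H4) gives (51*s^3 - 105*s^2 + 54*s)/(16*s^4 - 8*s^3 - 3*s^2 + 17*s - 4)
DC gain: substitute s = 0 into T(s) from step 3: T(0) = 0/(-4) = 0.

Answer: 0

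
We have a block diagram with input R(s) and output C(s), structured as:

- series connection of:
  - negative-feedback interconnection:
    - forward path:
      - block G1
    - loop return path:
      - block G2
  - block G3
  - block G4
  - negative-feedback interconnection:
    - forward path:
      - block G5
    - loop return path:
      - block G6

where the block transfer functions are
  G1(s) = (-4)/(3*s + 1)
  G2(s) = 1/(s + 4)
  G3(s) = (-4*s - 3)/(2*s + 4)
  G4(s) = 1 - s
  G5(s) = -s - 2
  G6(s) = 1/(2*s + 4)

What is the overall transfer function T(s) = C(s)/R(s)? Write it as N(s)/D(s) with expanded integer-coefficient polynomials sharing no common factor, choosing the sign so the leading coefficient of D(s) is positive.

Step 1 - collapse the loop (G1 forward, G2 return); result (-4*s - 16)/(3*s^2 + 13*s)
Step 2 - feedback reduction of G5, G6; result -2*s - 4
Step 3 - series reduction of [G1/(1+G1*G2)], G3, G4, [G5/(1+G5*G6)] - this is the overall T(s), already in the required normalized form

Hence the answer: (16*s^3 + 60*s^2 - 28*s - 48)/(3*s^2 + 13*s)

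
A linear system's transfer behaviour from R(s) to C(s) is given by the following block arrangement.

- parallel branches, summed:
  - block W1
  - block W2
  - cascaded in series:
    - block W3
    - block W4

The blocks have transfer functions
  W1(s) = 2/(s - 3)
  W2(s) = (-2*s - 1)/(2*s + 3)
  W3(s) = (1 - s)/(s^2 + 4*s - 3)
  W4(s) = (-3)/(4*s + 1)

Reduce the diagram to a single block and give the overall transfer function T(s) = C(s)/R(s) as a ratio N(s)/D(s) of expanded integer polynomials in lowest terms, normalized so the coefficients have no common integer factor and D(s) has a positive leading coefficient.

Answer: (-8*s^5 + 2*s^4 + 211*s^3 + 72*s^2 - 117*s)/(8*s^5 + 22*s^4 - 103*s^3 - 135*s^2 + 81*s + 27)

Working:
(1) combine W3, W4 in series = (3*s - 3)/(4*s^3 + 17*s^2 - 8*s - 3)
(2) combine W1, W2, (W3*W4) in parallel: this yields T(s), and no further normalization is needed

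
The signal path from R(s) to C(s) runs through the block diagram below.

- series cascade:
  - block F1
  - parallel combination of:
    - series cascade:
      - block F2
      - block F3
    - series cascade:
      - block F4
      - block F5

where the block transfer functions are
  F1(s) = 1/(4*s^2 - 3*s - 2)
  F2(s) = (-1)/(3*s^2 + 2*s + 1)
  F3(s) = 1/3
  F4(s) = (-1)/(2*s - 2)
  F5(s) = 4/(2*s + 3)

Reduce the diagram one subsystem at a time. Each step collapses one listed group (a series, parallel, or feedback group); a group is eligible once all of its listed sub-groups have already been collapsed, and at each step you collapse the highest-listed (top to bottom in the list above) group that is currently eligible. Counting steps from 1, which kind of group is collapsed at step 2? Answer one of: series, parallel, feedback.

Step 1 - cascade F2, F3
Step 2 - series reduction of F4, F5
Step 3 - parallel reduction of (F2*F3), (F4*F5)
Step 4 - multiply F1, ((F2*F3)+(F4*F5)) (series)
So the answer for step 2 is series.

Hence the answer: series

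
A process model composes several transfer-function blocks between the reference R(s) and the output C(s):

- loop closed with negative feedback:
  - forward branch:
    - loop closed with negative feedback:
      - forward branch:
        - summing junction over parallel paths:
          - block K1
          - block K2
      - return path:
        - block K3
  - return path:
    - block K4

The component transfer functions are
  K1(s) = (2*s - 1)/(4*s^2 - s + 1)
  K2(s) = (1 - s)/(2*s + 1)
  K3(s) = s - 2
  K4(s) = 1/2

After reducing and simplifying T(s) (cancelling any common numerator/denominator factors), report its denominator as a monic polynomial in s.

The answer is s^4 - 23*s^3/4 + 27*s^2/8 - s - 1/4.

Reasoning:
[1] combine K1, K2 in parallel = (-4*s^3 + 9*s^2 - 2*s)/(8*s^3 + 2*s^2 + s + 1)
[2] collapse the loop ((K1+K2) forward, K3 return) = (4*s^3 - 9*s^2 + 2*s)/(4*s^4 - 25*s^3 + 18*s^2 - 5*s - 1)
[3] close the feedback loop around [(K1+K2)/(1+(K1+K2)*K3)], K4 = (8*s^3 - 18*s^2 + 4*s)/(8*s^4 - 46*s^3 + 27*s^2 - 8*s - 2)
That last expression is T(s), already simplified. Scaling its denominator by 1/8 (the reciprocal of the leading coefficient) yields the monic denominator.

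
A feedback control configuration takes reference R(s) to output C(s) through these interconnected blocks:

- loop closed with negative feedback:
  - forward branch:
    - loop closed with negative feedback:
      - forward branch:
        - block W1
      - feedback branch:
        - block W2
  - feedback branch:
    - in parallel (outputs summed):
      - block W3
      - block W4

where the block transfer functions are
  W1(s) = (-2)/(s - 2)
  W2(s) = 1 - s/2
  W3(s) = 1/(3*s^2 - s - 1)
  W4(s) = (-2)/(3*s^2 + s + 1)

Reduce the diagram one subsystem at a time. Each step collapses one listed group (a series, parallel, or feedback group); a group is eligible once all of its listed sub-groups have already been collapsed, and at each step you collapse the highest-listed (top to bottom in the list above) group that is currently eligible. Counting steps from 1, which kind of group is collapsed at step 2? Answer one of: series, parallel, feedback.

[1] reduce the feedback loop with forward W1 and return W2
[2] reduce the parallel group W3, W4
[3] close the feedback loop around [W1/(1+W1*W2)], (W3+W4)
At step 2 the group reduced is parallel.

Final answer: parallel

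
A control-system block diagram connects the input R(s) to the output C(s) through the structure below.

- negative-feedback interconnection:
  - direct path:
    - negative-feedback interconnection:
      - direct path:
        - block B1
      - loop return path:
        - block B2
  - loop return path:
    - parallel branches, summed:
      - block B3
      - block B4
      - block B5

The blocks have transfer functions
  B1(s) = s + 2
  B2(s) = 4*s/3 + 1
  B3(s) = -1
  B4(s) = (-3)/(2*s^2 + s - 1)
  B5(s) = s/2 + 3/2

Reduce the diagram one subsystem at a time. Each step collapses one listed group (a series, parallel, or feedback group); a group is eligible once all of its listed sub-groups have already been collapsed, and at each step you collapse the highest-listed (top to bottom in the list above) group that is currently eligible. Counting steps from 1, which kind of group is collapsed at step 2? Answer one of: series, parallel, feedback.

(1) collapse the loop (B1 forward, B2 return)
(2) sum the parallel branches B3, B4, B5
(3) feedback reduction of [B1/(1+B1*B2)], (B3+B4+B5)
So the answer for step 2 is parallel.

Therefore the answer is parallel.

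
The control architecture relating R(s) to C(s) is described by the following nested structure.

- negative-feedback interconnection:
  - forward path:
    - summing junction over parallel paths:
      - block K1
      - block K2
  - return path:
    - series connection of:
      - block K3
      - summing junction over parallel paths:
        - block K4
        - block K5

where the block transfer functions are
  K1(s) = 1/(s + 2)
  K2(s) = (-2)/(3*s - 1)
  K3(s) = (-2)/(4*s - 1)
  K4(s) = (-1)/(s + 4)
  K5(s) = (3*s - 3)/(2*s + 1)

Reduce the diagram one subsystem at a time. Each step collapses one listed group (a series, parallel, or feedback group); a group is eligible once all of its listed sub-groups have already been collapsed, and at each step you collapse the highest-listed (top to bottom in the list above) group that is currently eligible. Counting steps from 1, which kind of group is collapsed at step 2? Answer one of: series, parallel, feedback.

Step 1: add K1, K2 (parallel)
Step 2: add K4, K5 (parallel)
Step 3: cascade K3, (K4+K5)
Step 4: collapse the loop ((K1+K2) forward, (K3*(K4+K5)) return)
Step 2 collapses a parallel group.

Hence the answer: parallel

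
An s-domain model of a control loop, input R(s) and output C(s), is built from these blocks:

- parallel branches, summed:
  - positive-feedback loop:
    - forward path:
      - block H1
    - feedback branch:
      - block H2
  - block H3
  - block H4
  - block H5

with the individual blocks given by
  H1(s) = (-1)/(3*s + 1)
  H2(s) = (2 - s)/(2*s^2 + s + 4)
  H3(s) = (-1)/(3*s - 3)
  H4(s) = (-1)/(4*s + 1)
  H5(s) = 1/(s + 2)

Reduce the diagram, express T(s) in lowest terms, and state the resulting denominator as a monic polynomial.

1. close the feedback loop around H1, H2; result (-2*s^2 - s - 4)/(6*s^3 + 5*s^2 + 12*s + 6)
2. combine [H1/(1-H1*H2)], H3, H4, H5 in parallel; result (6*s^5 - 143*s^4 - 60*s^3 - 244*s^2 - 24*s + 30)/(72*s^6 + 150*s^5 + 93*s^4 + 111*s^3 - 192*s^2 - 198*s - 36)
T(s) is the step-2 result (common factors already cancelled). Leading coefficient of the denominator: 72. Divide through by 72 for the monic polynomial.

Answer: s^6 + 25*s^5/12 + 31*s^4/24 + 37*s^3/24 - 8*s^2/3 - 11*s/4 - 1/2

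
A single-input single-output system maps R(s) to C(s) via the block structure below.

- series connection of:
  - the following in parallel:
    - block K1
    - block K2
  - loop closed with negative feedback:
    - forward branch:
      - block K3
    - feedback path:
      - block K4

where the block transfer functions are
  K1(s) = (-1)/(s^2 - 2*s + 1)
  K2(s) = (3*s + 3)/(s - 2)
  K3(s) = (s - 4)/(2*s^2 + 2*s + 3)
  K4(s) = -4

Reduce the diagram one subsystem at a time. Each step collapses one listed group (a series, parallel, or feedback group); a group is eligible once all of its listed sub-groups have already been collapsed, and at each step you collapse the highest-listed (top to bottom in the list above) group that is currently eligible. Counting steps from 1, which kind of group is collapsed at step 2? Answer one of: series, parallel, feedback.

1. parallel reduction of K1, K2
2. collapse the loop (K3 forward, K4 return)
3. combine (K1+K2), [K3/(1+K3*K4)] in series
Step 2 collapses a feedback group.

Hence the answer: feedback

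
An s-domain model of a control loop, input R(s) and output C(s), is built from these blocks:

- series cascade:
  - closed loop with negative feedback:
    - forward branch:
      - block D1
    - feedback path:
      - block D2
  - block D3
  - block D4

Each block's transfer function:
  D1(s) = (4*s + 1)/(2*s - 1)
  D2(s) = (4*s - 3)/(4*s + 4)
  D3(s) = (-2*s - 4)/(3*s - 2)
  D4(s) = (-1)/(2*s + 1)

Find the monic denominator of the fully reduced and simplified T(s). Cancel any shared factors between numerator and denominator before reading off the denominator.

(1) collapse the loop (D1 forward, D2 return), giving (16*s^2 + 20*s + 4)/(24*s^2 - 4*s - 7)
(2) cascade [D1/(1+D1*D2)], D3, D4, giving (32*s^3 + 104*s^2 + 88*s + 16)/(144*s^4 - 48*s^3 - 86*s^2 + 15*s + 14)
That last expression is T(s), already simplified. Scaling its denominator by 1/144 (the reciprocal of the leading coefficient) yields the monic denominator.

Hence the answer: s^4 - s^3/3 - 43*s^2/72 + 5*s/48 + 7/72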